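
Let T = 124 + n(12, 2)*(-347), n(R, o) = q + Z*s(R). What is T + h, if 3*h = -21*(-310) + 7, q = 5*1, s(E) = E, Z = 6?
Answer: -73268/3 ≈ -24423.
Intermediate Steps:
q = 5
h = 6517/3 (h = (-21*(-310) + 7)/3 = (6510 + 7)/3 = (⅓)*6517 = 6517/3 ≈ 2172.3)
n(R, o) = 5 + 6*R
T = -26595 (T = 124 + (5 + 6*12)*(-347) = 124 + (5 + 72)*(-347) = 124 + 77*(-347) = 124 - 26719 = -26595)
T + h = -26595 + 6517/3 = -73268/3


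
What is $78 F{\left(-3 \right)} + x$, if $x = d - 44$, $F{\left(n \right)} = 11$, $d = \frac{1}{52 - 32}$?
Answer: $\frac{16281}{20} \approx 814.05$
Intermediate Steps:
$d = \frac{1}{20} \approx 0.05$
$x = - \frac{879}{20}$ ($x = \frac{1}{20} - 44 = - \frac{879}{20} \approx -43.95$)
$78 F{\left(-3 \right)} + x = 78 \cdot 11 - \frac{879}{20} = 858 - \frac{879}{20} = \frac{16281}{20}$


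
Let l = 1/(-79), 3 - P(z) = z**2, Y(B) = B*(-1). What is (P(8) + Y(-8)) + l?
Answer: -4188/79 ≈ -53.013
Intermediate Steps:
Y(B) = -B
P(z) = 3 - z**2
l = -1/79 ≈ -0.012658
(P(8) + Y(-8)) + l = ((3 - 1*8**2) - 1*(-8)) - 1/79 = ((3 - 1*64) + 8) - 1/79 = ((3 - 64) + 8) - 1/79 = (-61 + 8) - 1/79 = -53 - 1/79 = -4188/79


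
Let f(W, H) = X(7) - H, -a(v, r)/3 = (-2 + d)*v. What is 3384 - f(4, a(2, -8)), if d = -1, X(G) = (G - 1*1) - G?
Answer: 3403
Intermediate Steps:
X(G) = -1 (X(G) = (G - 1) - G = (-1 + G) - G = -1)
a(v, r) = 9*v (a(v, r) = -3*(-2 - 1)*v = -(-9)*v = 9*v)
f(W, H) = -1 - H
3384 - f(4, a(2, -8)) = 3384 - (-1 - 9*2) = 3384 - (-1 - 1*18) = 3384 - (-1 - 18) = 3384 - 1*(-19) = 3384 + 19 = 3403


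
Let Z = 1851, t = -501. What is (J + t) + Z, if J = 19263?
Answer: 20613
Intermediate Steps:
(J + t) + Z = (19263 - 501) + 1851 = 18762 + 1851 = 20613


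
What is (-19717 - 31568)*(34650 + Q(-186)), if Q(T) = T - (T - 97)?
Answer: -1781999895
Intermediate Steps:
Q(T) = 97 (Q(T) = T - (-97 + T) = T + (97 - T) = 97)
(-19717 - 31568)*(34650 + Q(-186)) = (-19717 - 31568)*(34650 + 97) = -51285*34747 = -1781999895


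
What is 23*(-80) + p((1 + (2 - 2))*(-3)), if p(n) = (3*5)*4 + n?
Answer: -1783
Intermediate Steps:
p(n) = 60 + n (p(n) = 15*4 + n = 60 + n)
23*(-80) + p((1 + (2 - 2))*(-3)) = 23*(-80) + (60 + (1 + (2 - 2))*(-3)) = -1840 + (60 + (1 + 0)*(-3)) = -1840 + (60 + 1*(-3)) = -1840 + (60 - 3) = -1840 + 57 = -1783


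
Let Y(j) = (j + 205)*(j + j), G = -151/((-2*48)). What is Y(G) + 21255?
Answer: 100937521/4608 ≈ 21905.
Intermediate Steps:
G = 151/96 (G = -151/(-96) = -151*(-1/96) = 151/96 ≈ 1.5729)
Y(j) = 2*j*(205 + j) (Y(j) = (205 + j)*(2*j) = 2*j*(205 + j))
Y(G) + 21255 = 2*(151/96)*(205 + 151/96) + 21255 = 2*(151/96)*(19831/96) + 21255 = 2994481/4608 + 21255 = 100937521/4608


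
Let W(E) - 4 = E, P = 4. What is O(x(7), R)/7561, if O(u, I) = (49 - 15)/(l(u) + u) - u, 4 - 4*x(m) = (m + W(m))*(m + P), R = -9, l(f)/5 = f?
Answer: 28159/4400502 ≈ 0.0063990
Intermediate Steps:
W(E) = 4 + E
l(f) = 5*f
x(m) = 1 - (4 + m)*(4 + 2*m)/4 (x(m) = 1 - (m + (4 + m))*(m + 4)/4 = 1 - (4 + 2*m)*(4 + m)/4 = 1 - (4 + m)*(4 + 2*m)/4)
O(u, I) = -u + 17/(3*u) (O(u, I) = (49 - 15)/(5*u + u) - u = 34/((6*u)) - u = 34*(1/(6*u)) - u = 17/(3*u) - u = -u + 17/(3*u))
O(x(7), R)/7561 = (-(-3 - 3*7 - 1/2*7**2) + 17/(3*(-3 - 3*7 - 1/2*7**2)))/7561 = (-(-3 - 21 - 1/2*49) + 17/(3*(-3 - 21 - 1/2*49)))*(1/7561) = (-(-3 - 21 - 49/2) + 17/(3*(-3 - 21 - 49/2)))*(1/7561) = (-1*(-97/2) + 17/(3*(-97/2)))*(1/7561) = (97/2 + (17/3)*(-2/97))*(1/7561) = (97/2 - 34/291)*(1/7561) = (28159/582)*(1/7561) = 28159/4400502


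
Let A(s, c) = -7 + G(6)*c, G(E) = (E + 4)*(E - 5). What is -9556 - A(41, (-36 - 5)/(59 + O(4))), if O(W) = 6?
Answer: -124055/13 ≈ -9542.7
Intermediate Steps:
G(E) = (-5 + E)*(4 + E) (G(E) = (4 + E)*(-5 + E) = (-5 + E)*(4 + E))
A(s, c) = -7 + 10*c (A(s, c) = -7 + (-20 + 6² - 1*6)*c = -7 + (-20 + 36 - 6)*c = -7 + 10*c)
-9556 - A(41, (-36 - 5)/(59 + O(4))) = -9556 - (-7 + 10*((-36 - 5)/(59 + 6))) = -9556 - (-7 + 10*(-41/65)) = -9556 - (-7 - 82/13) = -9556 - 1*(-173/13) = -9556 + 173/13 = -124055/13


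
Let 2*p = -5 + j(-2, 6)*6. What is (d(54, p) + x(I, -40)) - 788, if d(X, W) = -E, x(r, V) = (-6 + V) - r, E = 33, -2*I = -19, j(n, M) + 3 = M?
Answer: -1753/2 ≈ -876.50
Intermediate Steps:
j(n, M) = -3 + M
p = 13/2 (p = (-5 + (-3 + 6)*6)/2 = (-5 + 3*6)/2 = (-5 + 18)/2 = (½)*13 = 13/2 ≈ 6.5000)
I = 19/2 (I = -½*(-19) = 19/2 ≈ 9.5000)
x(r, V) = -6 + V - r
d(X, W) = -33 (d(X, W) = -1*33 = -33)
(d(54, p) + x(I, -40)) - 788 = (-33 + (-6 - 40 - 1*19/2)) - 788 = (-33 + (-6 - 40 - 19/2)) - 788 = (-33 - 111/2) - 788 = -177/2 - 788 = -1753/2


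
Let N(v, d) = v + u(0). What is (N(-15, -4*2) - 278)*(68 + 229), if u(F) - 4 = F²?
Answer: -85833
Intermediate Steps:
u(F) = 4 + F²
N(v, d) = 4 + v (N(v, d) = v + (4 + 0²) = v + (4 + 0) = v + 4 = 4 + v)
(N(-15, -4*2) - 278)*(68 + 229) = ((4 - 15) - 278)*(68 + 229) = (-11 - 278)*297 = -289*297 = -85833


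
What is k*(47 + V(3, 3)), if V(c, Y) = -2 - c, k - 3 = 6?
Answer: 378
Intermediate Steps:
k = 9 (k = 3 + 6 = 9)
k*(47 + V(3, 3)) = 9*(47 + (-2 - 1*3)) = 9*(47 + (-2 - 3)) = 9*(47 - 5) = 9*42 = 378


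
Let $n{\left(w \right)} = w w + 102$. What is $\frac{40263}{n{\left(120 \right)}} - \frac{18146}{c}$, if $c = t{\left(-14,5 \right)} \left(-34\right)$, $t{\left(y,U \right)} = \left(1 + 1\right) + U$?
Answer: $\frac{45455981}{575246} \approx 79.02$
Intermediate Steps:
$n{\left(w \right)} = 102 + w^{2}$ ($n{\left(w \right)} = w^{2} + 102 = 102 + w^{2}$)
$t{\left(y,U \right)} = 2 + U$
$c = -238$ ($c = \left(2 + 5\right) \left(-34\right) = 7 \left(-34\right) = -238$)
$\frac{40263}{n{\left(120 \right)}} - \frac{18146}{c} = \frac{40263}{102 + 120^{2}} - \frac{18146}{-238} = \frac{40263}{102 + 14400} - - \frac{9073}{119} = \frac{40263}{14502} + \frac{9073}{119} = 40263 \cdot \frac{1}{14502} + \frac{9073}{119} = \frac{13421}{4834} + \frac{9073}{119} = \frac{45455981}{575246}$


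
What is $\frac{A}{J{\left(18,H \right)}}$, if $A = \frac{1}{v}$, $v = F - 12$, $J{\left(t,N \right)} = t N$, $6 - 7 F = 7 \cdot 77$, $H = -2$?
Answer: $\frac{7}{22212} \approx 0.00031515$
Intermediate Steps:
$F = - \frac{533}{7}$ ($F = \frac{6}{7} - \frac{7 \cdot 77}{7} = \frac{6}{7} - 77 = - \frac{533}{7} \approx -76.143$)
$J{\left(t,N \right)} = N t$
$v = - \frac{617}{7}$ ($v = - \frac{533}{7} - 12 = - \frac{617}{7} \approx -88.143$)
$A = - \frac{7}{617}$ ($A = \frac{1}{- \frac{617}{7}} = - \frac{7}{617} \approx -0.011345$)
$\frac{A}{J{\left(18,H \right)}} = - \frac{7}{617 \left(\left(-2\right) 18\right)} = - \frac{7}{617 \left(-36\right)} = \left(- \frac{7}{617}\right) \left(- \frac{1}{36}\right) = \frac{7}{22212}$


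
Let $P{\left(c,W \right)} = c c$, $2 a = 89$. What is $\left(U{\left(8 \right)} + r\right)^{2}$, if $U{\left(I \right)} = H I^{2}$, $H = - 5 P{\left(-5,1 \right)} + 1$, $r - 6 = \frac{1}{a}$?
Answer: $\frac{498108469824}{7921} \approx 6.2885 \cdot 10^{7}$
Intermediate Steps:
$a = \frac{89}{2}$ ($a = \frac{1}{2} \cdot 89 = \frac{89}{2} \approx 44.5$)
$P{\left(c,W \right)} = c^{2}$
$r = \frac{536}{89}$ ($r = 6 + \frac{1}{\frac{89}{2}} = 6 + \frac{2}{89} = \frac{536}{89} \approx 6.0225$)
$H = -124$ ($H = - 5 \left(-5\right)^{2} + 1 = \left(-5\right) 25 + 1 = -125 + 1 = -124$)
$U{\left(I \right)} = - 124 I^{2}$
$\left(U{\left(8 \right)} + r\right)^{2} = \left(- 124 \cdot 8^{2} + \frac{536}{89}\right)^{2} = \left(\left(-124\right) 64 + \frac{536}{89}\right)^{2} = \left(-7936 + \frac{536}{89}\right)^{2} = \left(- \frac{705768}{89}\right)^{2} = \frac{498108469824}{7921}$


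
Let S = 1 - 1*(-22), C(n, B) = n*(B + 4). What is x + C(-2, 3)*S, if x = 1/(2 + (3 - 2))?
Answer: -965/3 ≈ -321.67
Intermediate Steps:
C(n, B) = n*(4 + B)
S = 23 (S = 1 + 22 = 23)
x = 1/3 (x = 1/(2 + 1) = 1/3 ≈ 0.33333)
x + C(-2, 3)*S = 1/3 - 2*(4 + 3)*23 = 1/3 - 2*7*23 = 1/3 - 14*23 = 1/3 - 322 = -965/3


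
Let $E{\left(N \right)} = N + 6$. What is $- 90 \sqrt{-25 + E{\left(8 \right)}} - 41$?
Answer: $-41 - 90 i \sqrt{11} \approx -41.0 - 298.5 i$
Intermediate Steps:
$E{\left(N \right)} = 6 + N$
$- 90 \sqrt{-25 + E{\left(8 \right)}} - 41 = - 90 \sqrt{-25 + \left(6 + 8\right)} - 41 = - 90 \sqrt{-25 + 14} - 41 = - 90 \sqrt{-11} - 41 = - 90 i \sqrt{11} - 41 = -41 - 90 i \sqrt{11}$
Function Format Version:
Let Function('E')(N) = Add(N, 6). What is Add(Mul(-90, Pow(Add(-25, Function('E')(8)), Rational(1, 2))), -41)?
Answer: Add(-41, Mul(-90, I, Pow(11, Rational(1, 2)))) ≈ Add(-41.000, Mul(-298.50, I))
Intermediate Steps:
Function('E')(N) = Add(6, N)
Add(Mul(-90, Pow(Add(-25, Function('E')(8)), Rational(1, 2))), -41) = Add(Mul(-90, Pow(Add(-25, Add(6, 8)), Rational(1, 2))), -41) = Add(Mul(-90, Pow(Add(-25, 14), Rational(1, 2))), -41) = Add(Mul(-90, Pow(-11, Rational(1, 2))), -41) = Add(Mul(-90, Mul(I, Pow(11, Rational(1, 2)))), -41) = Add(Mul(-90, I, Pow(11, Rational(1, 2))), -41) = Add(-41, Mul(-90, I, Pow(11, Rational(1, 2))))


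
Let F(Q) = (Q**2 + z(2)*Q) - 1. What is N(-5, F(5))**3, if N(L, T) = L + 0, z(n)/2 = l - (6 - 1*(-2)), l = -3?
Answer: -125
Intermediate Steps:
z(n) = -22 (z(n) = 2*(-3 - (6 - 1*(-2))) = 2*(-3 - (6 + 2)) = 2*(-3 - 1*8) = 2*(-3 - 8) = 2*(-11) = -22)
F(Q) = -1 + Q**2 - 22*Q (F(Q) = (Q**2 - 22*Q) - 1 = -1 + Q**2 - 22*Q)
N(L, T) = L
N(-5, F(5))**3 = (-5)**3 = -125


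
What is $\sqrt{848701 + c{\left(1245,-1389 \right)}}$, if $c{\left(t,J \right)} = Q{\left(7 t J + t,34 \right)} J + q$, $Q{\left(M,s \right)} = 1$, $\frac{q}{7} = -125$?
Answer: $\sqrt{846437} \approx 920.02$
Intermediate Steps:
$q = -875$ ($q = 7 \left(-125\right) = -875$)
$c{\left(t,J \right)} = -875 + J$ ($c{\left(t,J \right)} = 1 J - 875 = J - 875 = -875 + J$)
$\sqrt{848701 + c{\left(1245,-1389 \right)}} = \sqrt{848701 - 2264} = \sqrt{846437}$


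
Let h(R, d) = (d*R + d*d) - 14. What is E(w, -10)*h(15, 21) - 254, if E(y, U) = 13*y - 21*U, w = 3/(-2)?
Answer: 141097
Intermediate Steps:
h(R, d) = -14 + d**2 + R*d (h(R, d) = (R*d + d**2) - 14 = (d**2 + R*d) - 14 = -14 + d**2 + R*d)
w = -3/2 (w = 3*(-1/2) = -3/2 ≈ -1.5000)
E(y, U) = -21*U + 13*y
E(w, -10)*h(15, 21) - 254 = (-21*(-10) + 13*(-3/2))*(-14 + 21**2 + 15*21) - 254 = (210 - 39/2)*(-14 + 441 + 315) - 254 = (381/2)*742 - 254 = 141351 - 254 = 141097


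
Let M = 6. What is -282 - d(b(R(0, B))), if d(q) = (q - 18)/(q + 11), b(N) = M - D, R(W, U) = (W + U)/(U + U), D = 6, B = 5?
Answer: -3084/11 ≈ -280.36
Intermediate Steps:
R(W, U) = (U + W)/(2*U) (R(W, U) = (U + W)/((2*U)) = (U + W)*(1/(2*U)) = (U + W)/(2*U))
b(N) = 0 (b(N) = 6 - 1*6 = 6 - 6 = 0)
d(q) = (-18 + q)/(11 + q)
-282 - d(b(R(0, B))) = -282 - (-18 + 0)/(11 + 0) = -282 - (-18)/11 = -282 - 1*(-18/11) = -282 + 18/11 = -3084/11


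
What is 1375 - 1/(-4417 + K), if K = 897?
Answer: 4840001/3520 ≈ 1375.0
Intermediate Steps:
1375 - 1/(-4417 + K) = 1375 - 1/(-4417 + 897) = 1375 - 1/(-3520) = 1375 - 1*(-1/3520) = 1375 + 1/3520 = 4840001/3520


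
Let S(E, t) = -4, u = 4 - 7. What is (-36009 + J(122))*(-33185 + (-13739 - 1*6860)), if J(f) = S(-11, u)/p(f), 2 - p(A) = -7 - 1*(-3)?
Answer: 1936743912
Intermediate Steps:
u = -3
p(A) = 6 (p(A) = 2 - (-7 - 1*(-3)) = 2 - (-7 + 3) = 2 - 1*(-4) = 2 + 4 = 6)
J(f) = -⅔ (J(f) = -4/6 = -4*⅙ = -⅔)
(-36009 + J(122))*(-33185 + (-13739 - 1*6860)) = (-36009 - ⅔)*(-33185 + (-13739 - 1*6860)) = -108029*(-33185 + (-13739 - 6860))/3 = -108029*(-33185 - 20599)/3 = -108029/3*(-53784) = 1936743912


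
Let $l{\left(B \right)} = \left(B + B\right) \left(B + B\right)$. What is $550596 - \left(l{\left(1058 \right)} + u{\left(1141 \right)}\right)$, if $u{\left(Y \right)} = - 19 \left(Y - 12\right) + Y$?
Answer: $-3906550$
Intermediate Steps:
$l{\left(B \right)} = 4 B^{2}$ ($l{\left(B \right)} = 2 B 2 B = 4 B^{2}$)
$u{\left(Y \right)} = 228 - 18 Y$ ($u{\left(Y \right)} = - 19 \left(-12 + Y\right) + Y = \left(228 - 19 Y\right) + Y = 228 - 18 Y$)
$550596 - \left(l{\left(1058 \right)} + u{\left(1141 \right)}\right) = 550596 - \left(228 - 20538 + 4477456\right) = 550596 - \left(-20310 + 4477456\right) = 550596 - 4457146 = -3906550$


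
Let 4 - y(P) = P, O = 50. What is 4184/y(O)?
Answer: -2092/23 ≈ -90.957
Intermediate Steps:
y(P) = 4 - P
4184/y(O) = 4184/(4 - 1*50) = 4184/(4 - 50) = 4184/(-46) = 4184*(-1/46) = -2092/23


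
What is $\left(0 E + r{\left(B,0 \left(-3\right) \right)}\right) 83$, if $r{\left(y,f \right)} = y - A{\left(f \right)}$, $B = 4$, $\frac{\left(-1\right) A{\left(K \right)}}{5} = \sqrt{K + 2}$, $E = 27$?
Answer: $332 + 415 \sqrt{2} \approx 918.9$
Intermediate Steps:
$A{\left(K \right)} = - 5 \sqrt{2 + K}$ ($A{\left(K \right)} = - 5 \sqrt{K + 2} = - 5 \sqrt{2 + K}$)
$r{\left(y,f \right)} = y + 5 \sqrt{2 + f}$ ($r{\left(y,f \right)} = y - - 5 \sqrt{2 + f} = y + 5 \sqrt{2 + f}$)
$\left(0 E + r{\left(B,0 \left(-3\right) \right)}\right) 83 = \left(0 \cdot 27 + \left(4 + 5 \sqrt{2 + 0 \left(-3\right)}\right)\right) 83 = \left(0 + \left(4 + 5 \sqrt{2 + 0}\right)\right) 83 = \left(0 + \left(4 + 5 \sqrt{2}\right)\right) 83 = \left(4 + 5 \sqrt{2}\right) 83 = 332 + 415 \sqrt{2}$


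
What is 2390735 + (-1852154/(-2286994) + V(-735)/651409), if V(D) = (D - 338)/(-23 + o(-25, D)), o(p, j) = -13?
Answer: 64109571130290265609/26815832541828 ≈ 2.3907e+6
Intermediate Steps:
V(D) = 169/18 - D/36 (V(D) = (D - 338)/(-23 - 13) = (-338 + D)/(-36) = (-338 + D)*(-1/36) = 169/18 - D/36)
2390735 + (-1852154/(-2286994) + V(-735)/651409) = 2390735 + (-1852154/(-2286994) + (169/18 - 1/36*(-735))/651409) = 2390735 + (-1852154*(-1/2286994) + (169/18 + 245/12)*(1/651409)) = 2390735 + (926077/1143497 + (1073/36)*(1/651409)) = 2390735 + (926077/1143497 + 1073/23450724) = 2390735 + 21718403102029/26815832541828 = 64109571130290265609/26815832541828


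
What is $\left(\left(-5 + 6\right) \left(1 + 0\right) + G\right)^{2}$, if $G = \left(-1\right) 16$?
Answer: $225$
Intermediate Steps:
$G = -16$
$\left(\left(-5 + 6\right) \left(1 + 0\right) + G\right)^{2} = \left(\left(-5 + 6\right) \left(1 + 0\right) - 16\right)^{2} = \left(1 \cdot 1 - 16\right)^{2} = \left(1 - 16\right)^{2} = \left(-15\right)^{2} = 225$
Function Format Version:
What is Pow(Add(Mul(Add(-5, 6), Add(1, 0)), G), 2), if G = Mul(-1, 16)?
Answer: 225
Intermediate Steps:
G = -16
Pow(Add(Mul(Add(-5, 6), Add(1, 0)), G), 2) = Pow(Add(Mul(Add(-5, 6), Add(1, 0)), -16), 2) = Pow(Add(Mul(1, 1), -16), 2) = Pow(Add(1, -16), 2) = Pow(-15, 2) = 225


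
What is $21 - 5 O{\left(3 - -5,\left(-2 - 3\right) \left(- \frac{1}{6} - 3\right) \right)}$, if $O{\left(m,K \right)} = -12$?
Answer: $81$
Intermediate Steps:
$21 - 5 O{\left(3 - -5,\left(-2 - 3\right) \left(- \frac{1}{6} - 3\right) \right)} = 21 - -60 = 21 + 60 = 81$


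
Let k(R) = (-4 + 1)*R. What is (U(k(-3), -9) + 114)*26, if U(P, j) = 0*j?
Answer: 2964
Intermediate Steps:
k(R) = -3*R
U(P, j) = 0
(U(k(-3), -9) + 114)*26 = (0 + 114)*26 = 114*26 = 2964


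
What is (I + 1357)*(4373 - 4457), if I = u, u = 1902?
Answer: -273756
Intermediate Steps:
I = 1902
(I + 1357)*(4373 - 4457) = (1902 + 1357)*(4373 - 4457) = 3259*(-84) = -273756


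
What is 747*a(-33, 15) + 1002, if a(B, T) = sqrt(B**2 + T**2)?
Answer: 1002 + 2241*sqrt(146) ≈ 28080.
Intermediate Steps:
747*a(-33, 15) + 1002 = 747*sqrt((-33)**2 + 15**2) + 1002 = 747*sqrt(1089 + 225) + 1002 = 747*sqrt(1314) + 1002 = 747*(3*sqrt(146)) + 1002 = 2241*sqrt(146) + 1002 = 1002 + 2241*sqrt(146)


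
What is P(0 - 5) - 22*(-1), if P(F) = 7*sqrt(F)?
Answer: 22 + 7*I*sqrt(5) ≈ 22.0 + 15.652*I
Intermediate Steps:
P(0 - 5) - 22*(-1) = 7*sqrt(0 - 5) - 22*(-1) = 7*sqrt(-5) + 22 = 7*(I*sqrt(5)) + 22 = 7*I*sqrt(5) + 22 = 22 + 7*I*sqrt(5)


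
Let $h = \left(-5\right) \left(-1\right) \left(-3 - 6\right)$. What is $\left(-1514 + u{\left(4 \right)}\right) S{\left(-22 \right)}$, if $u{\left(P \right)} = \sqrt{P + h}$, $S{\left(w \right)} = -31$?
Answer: $46934 - 31 i \sqrt{41} \approx 46934.0 - 198.5 i$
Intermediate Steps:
$h = -45$ ($h = 5 \left(-3 - 6\right) = 5 \left(-9\right) = -45$)
$u{\left(P \right)} = \sqrt{-45 + P}$ ($u{\left(P \right)} = \sqrt{P - 45} = \sqrt{-45 + P}$)
$\left(-1514 + u{\left(4 \right)}\right) S{\left(-22 \right)} = \left(-1514 + \sqrt{-45 + 4}\right) \left(-31\right) = \left(-1514 + \sqrt{-41}\right) \left(-31\right) = \left(-1514 + i \sqrt{41}\right) \left(-31\right) = 46934 - 31 i \sqrt{41}$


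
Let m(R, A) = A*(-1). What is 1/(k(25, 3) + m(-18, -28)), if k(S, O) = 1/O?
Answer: 3/85 ≈ 0.035294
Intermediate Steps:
m(R, A) = -A
1/(k(25, 3) + m(-18, -28)) = 1/(1/3 - 1*(-28)) = 1/(1/3 + 28) = 1/(85/3) = 3/85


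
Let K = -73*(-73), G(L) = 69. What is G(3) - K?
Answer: -5260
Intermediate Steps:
K = 5329
G(3) - K = 69 - 1*5329 = 69 - 5329 = -5260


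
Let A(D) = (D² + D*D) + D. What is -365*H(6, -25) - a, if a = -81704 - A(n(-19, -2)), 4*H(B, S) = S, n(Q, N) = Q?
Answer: 338753/4 ≈ 84688.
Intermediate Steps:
H(B, S) = S/4
A(D) = D + 2*D² (A(D) = (D² + D²) + D = 2*D² + D = D + 2*D²)
a = -82407 (a = -81704 - (-19)*(1 + 2*(-19)) = -81704 - (-19)*(1 - 38) = -81704 - (-19)*(-37) = -81704 - 1*703 = -81704 - 703 = -82407)
-365*H(6, -25) - a = -365*(-25)/4 - 1*(-82407) = -365*(-25/4) + 82407 = 9125/4 + 82407 = 338753/4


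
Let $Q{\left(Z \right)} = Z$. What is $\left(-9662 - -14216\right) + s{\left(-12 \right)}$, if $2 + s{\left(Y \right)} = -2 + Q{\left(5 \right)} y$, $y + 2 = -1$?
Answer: $4535$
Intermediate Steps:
$y = -3$ ($y = -2 - 1 = -3$)
$s{\left(Y \right)} = -19$ ($s{\left(Y \right)} = -2 + \left(-2 + 5 \left(-3\right)\right) = -2 - 17 = -19$)
$\left(-9662 - -14216\right) + s{\left(-12 \right)} = \left(-9662 - -14216\right) - 19 = \left(-9662 + 14216\right) - 19 = 4554 - 19 = 4535$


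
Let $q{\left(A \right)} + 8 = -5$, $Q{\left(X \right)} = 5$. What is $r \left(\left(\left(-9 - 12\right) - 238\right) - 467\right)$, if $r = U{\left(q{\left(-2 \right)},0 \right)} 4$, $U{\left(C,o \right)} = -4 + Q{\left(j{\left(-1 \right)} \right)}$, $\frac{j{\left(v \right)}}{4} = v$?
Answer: $-2904$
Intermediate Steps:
$j{\left(v \right)} = 4 v$
$q{\left(A \right)} = -13$ ($q{\left(A \right)} = -8 - 5 = -13$)
$U{\left(C,o \right)} = 1$ ($U{\left(C,o \right)} = -4 + 5 = 1$)
$r = 4$ ($r = 1 \cdot 4 = 4$)
$r \left(\left(\left(-9 - 12\right) - 238\right) - 467\right) = 4 \left(\left(\left(-9 - 12\right) - 238\right) - 467\right) = 4 \left(\left(-21 - 238\right) - 467\right) = 4 \left(-259 - 467\right) = 4 \left(-726\right) = -2904$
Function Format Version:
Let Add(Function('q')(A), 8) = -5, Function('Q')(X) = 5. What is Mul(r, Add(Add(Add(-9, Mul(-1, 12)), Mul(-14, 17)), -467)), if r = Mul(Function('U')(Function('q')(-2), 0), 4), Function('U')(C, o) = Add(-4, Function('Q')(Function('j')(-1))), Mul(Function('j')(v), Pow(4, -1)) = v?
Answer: -2904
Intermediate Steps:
Function('j')(v) = Mul(4, v)
Function('q')(A) = -13 (Function('q')(A) = Add(-8, -5) = -13)
Function('U')(C, o) = 1 (Function('U')(C, o) = Add(-4, 5) = 1)
r = 4 (r = Mul(1, 4) = 4)
Mul(r, Add(Add(Add(-9, Mul(-1, 12)), Mul(-14, 17)), -467)) = Mul(4, Add(Add(Add(-9, Mul(-1, 12)), Mul(-14, 17)), -467)) = Mul(4, Add(Add(Add(-9, -12), -238), -467)) = Mul(4, Add(Add(-21, -238), -467)) = Mul(4, Add(-259, -467)) = Mul(4, -726) = -2904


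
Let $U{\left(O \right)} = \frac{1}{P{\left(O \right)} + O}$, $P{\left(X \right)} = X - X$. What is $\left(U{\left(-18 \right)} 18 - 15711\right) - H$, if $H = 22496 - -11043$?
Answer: $-49251$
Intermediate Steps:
$P{\left(X \right)} = 0$
$H = 33539$ ($H = 22496 + 11043 = 33539$)
$U{\left(O \right)} = \frac{1}{O}$ ($U{\left(O \right)} = \frac{1}{0 + O} = \frac{1}{O}$)
$\left(U{\left(-18 \right)} 18 - 15711\right) - H = \left(\frac{1}{-18} \cdot 18 - 15711\right) - 33539 = \left(\left(- \frac{1}{18}\right) 18 - 15711\right) - 33539 = \left(-1 - 15711\right) - 33539 = -15712 - 33539 = -49251$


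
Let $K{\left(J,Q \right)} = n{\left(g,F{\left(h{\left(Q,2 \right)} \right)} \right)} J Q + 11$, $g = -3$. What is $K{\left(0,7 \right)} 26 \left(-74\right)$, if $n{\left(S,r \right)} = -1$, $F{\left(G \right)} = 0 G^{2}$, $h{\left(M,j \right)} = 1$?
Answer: $-21164$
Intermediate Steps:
$F{\left(G \right)} = 0$
$K{\left(J,Q \right)} = 11 - J Q$ ($K{\left(J,Q \right)} = - J Q + 11 = 11 - J Q$)
$K{\left(0,7 \right)} 26 \left(-74\right) = \left(11 - 0 \cdot 7\right) 26 \left(-74\right) = \left(11 + 0\right) 26 \left(-74\right) = 11 \cdot 26 \left(-74\right) = 286 \left(-74\right) = -21164$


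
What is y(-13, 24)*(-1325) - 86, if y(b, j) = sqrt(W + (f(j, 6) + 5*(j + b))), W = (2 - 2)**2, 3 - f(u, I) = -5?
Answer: -86 - 3975*sqrt(7) ≈ -10603.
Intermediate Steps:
f(u, I) = 8 (f(u, I) = 3 - 1*(-5) = 3 + 5 = 8)
W = 0 (W = 0**2 = 0)
y(b, j) = sqrt(8 + 5*b + 5*j) (y(b, j) = sqrt(0 + (8 + 5*(j + b))) = sqrt(0 + (8 + 5*(b + j))) = sqrt(0 + (8 + (5*b + 5*j))) = sqrt(0 + (8 + 5*b + 5*j)) = sqrt(8 + 5*b + 5*j))
y(-13, 24)*(-1325) - 86 = sqrt(8 + 5*(-13) + 5*24)*(-1325) - 86 = sqrt(8 - 65 + 120)*(-1325) - 86 = sqrt(63)*(-1325) - 86 = (3*sqrt(7))*(-1325) - 86 = -3975*sqrt(7) - 86 = -86 - 3975*sqrt(7)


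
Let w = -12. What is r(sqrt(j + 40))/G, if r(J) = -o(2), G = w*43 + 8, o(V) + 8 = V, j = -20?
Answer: -3/254 ≈ -0.011811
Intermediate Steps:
o(V) = -8 + V
G = -508 (G = -12*43 + 8 = -516 + 8 = -508)
r(J) = 6 (r(J) = -(-8 + 2) = -1*(-6) = 6)
r(sqrt(j + 40))/G = 6/(-508) = 6*(-1/508) = -3/254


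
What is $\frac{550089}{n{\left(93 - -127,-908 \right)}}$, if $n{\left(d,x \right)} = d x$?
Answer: $- \frac{550089}{199760} \approx -2.7537$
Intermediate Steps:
$\frac{550089}{n{\left(93 - -127,-908 \right)}} = \frac{550089}{\left(93 - -127\right) \left(-908\right)} = \frac{550089}{\left(93 + 127\right) \left(-908\right)} = \frac{550089}{220 \left(-908\right)} = \frac{550089}{-199760} = 550089 \left(- \frac{1}{199760}\right) = - \frac{550089}{199760}$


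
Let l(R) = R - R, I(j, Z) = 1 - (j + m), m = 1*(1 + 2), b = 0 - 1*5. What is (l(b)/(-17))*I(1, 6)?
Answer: 0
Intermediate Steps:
b = -5 (b = 0 - 5 = -5)
m = 3 (m = 1*3 = 3)
I(j, Z) = -2 - j (I(j, Z) = 1 - (j + 3) = 1 - (3 + j) = 1 + (-3 - j) = -2 - j)
l(R) = 0
(l(b)/(-17))*I(1, 6) = (0/(-17))*(-2 - 1*1) = (-1/17*0)*(-2 - 1) = 0*(-3) = 0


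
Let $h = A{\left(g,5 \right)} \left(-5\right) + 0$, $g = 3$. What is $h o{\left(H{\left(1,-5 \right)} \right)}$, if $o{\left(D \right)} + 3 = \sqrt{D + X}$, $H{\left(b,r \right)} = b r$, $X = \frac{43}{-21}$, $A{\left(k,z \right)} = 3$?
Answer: $45 - \frac{10 i \sqrt{777}}{7} \approx 45.0 - 39.821 i$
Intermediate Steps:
$X = - \frac{43}{21}$ ($X = 43 \left(- \frac{1}{21}\right) = - \frac{43}{21} \approx -2.0476$)
$o{\left(D \right)} = -3 + \sqrt{- \frac{43}{21} + D}$ ($o{\left(D \right)} = -3 + \sqrt{D - \frac{43}{21}} = -3 + \sqrt{- \frac{43}{21} + D}$)
$h = -15$ ($h = 3 \left(-5\right) + 0 = -15 + 0 = -15$)
$h o{\left(H{\left(1,-5 \right)} \right)} = - 15 \left(-3 + \frac{\sqrt{-903 + 441 \cdot 1 \left(-5\right)}}{21}\right) = - 15 \left(-3 + \frac{\sqrt{-903 + 441 \left(-5\right)}}{21}\right) = - 15 \left(-3 + \frac{\sqrt{-903 - 2205}}{21}\right) = - 15 \left(-3 + \frac{\sqrt{-3108}}{21}\right) = - 15 \left(-3 + \frac{2 i \sqrt{777}}{21}\right) = 45 - \frac{10 i \sqrt{777}}{7}$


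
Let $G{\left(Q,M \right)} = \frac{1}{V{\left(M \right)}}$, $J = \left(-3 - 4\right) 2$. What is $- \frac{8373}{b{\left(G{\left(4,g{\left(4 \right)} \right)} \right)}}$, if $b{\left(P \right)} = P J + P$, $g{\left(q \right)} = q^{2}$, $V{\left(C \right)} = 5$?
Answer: $\frac{41865}{13} \approx 3220.4$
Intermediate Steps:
$J = -14$ ($J = \left(-3 - 4\right) 2 = \left(-7\right) 2 = -14$)
$G{\left(Q,M \right)} = \frac{1}{5}$
$b{\left(P \right)} = - 13 P$ ($b{\left(P \right)} = P \left(-14\right) + P = - 14 P + P = - 13 P$)
$- \frac{8373}{b{\left(G{\left(4,g{\left(4 \right)} \right)} \right)}} = - \frac{8373}{\left(-13\right) \frac{1}{5}} = - \frac{8373}{- \frac{13}{5}} = \left(-8373\right) \left(- \frac{5}{13}\right) = \frac{41865}{13}$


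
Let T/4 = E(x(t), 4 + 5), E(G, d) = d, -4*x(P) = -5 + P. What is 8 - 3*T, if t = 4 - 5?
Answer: -100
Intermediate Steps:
t = -1
x(P) = 5/4 - P/4 (x(P) = -(-5 + P)/4 = 5/4 - P/4)
T = 36 (T = 4*(4 + 5) = 4*9 = 36)
8 - 3*T = 8 - 3*36 = 8 - 108 = -100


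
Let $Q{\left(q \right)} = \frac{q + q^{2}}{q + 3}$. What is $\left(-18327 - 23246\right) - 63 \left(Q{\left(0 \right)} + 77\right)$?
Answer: $-46424$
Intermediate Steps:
$Q{\left(q \right)} = \frac{q + q^{2}}{3 + q}$
$\left(-18327 - 23246\right) - 63 \left(Q{\left(0 \right)} + 77\right) = \left(-18327 - 23246\right) - 63 \left(\frac{0 \left(1 + 0\right)}{3 + 0} + 77\right) = -41573 - 63 \left(0 \cdot \frac{1}{3} \cdot 1 + 77\right) = -41573 - 63 \left(0 + 77\right) = -41573 - 4851 = -46424$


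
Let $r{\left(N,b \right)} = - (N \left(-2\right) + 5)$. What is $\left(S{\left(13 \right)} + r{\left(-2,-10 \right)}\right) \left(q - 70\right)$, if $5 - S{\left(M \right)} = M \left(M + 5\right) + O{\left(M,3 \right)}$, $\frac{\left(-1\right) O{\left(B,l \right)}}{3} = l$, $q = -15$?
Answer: $19465$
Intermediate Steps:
$O{\left(B,l \right)} = - 3 l$
$r{\left(N,b \right)} = -5 + 2 N$ ($r{\left(N,b \right)} = - (- 2 N + 5) = - (5 - 2 N) = -5 + 2 N$)
$S{\left(M \right)} = 14 - M \left(5 + M\right)$ ($S{\left(M \right)} = 5 - \left(M \left(M + 5\right) - 9\right) = 5 - \left(M \left(5 + M\right) - 9\right) = 5 - \left(-9 + M \left(5 + M\right)\right) = 14 - M \left(5 + M\right)$)
$\left(S{\left(13 \right)} + r{\left(-2,-10 \right)}\right) \left(q - 70\right) = \left(\left(14 - 13^{2} - 65\right) + \left(-5 + 2 \left(-2\right)\right)\right) \left(-15 - 70\right) = \left(\left(14 - 169 - 65\right) - 9\right) \left(-15 - 70\right) = \left(\left(14 - 169 - 65\right) - 9\right) \left(-85\right) = \left(-220 - 9\right) \left(-85\right) = \left(-229\right) \left(-85\right) = 19465$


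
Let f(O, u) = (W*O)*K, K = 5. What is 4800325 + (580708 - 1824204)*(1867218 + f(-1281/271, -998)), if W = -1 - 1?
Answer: -629243597224373/271 ≈ -2.3219e+12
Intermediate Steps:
W = -2
f(O, u) = -10*O (f(O, u) = -2*O*5 = -10*O)
4800325 + (580708 - 1824204)*(1867218 + f(-1281/271, -998)) = 4800325 + (580708 - 1824204)*(1867218 - (-12810)/271) = 4800325 - 1243496*(1867218 - (-12810)/271) = 4800325 - 1243496*(1867218 - 10*(-1281/271)) = 4800325 - 1243496*(1867218 + 12810/271) = 4800325 - 1243496*506028888/271 = 4800325 - 629244898112448/271 = -629243597224373/271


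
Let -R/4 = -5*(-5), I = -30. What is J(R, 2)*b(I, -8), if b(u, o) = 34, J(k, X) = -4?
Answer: -136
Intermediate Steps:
R = -100 (R = -(-20)*(-5) = -4*25 = -100)
J(R, 2)*b(I, -8) = -4*34 = -136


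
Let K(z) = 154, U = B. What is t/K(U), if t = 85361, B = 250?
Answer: 85361/154 ≈ 554.29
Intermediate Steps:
U = 250
t/K(U) = 85361/154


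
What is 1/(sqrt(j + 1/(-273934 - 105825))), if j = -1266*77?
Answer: -I*sqrt(14058551659111801)/37019666839 ≈ -0.0032029*I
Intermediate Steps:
j = -97482
1/(sqrt(j + 1/(-273934 - 105825))) = 1/(sqrt(-97482 + 1/(-273934 - 105825))) = 1/(sqrt(-97482 + 1/(-379759))) = 1/(sqrt(-97482 - 1/379759)) = 1/(sqrt(-37019666839/379759)) = 1/(I*sqrt(14058551659111801)/379759) = -I*sqrt(14058551659111801)/37019666839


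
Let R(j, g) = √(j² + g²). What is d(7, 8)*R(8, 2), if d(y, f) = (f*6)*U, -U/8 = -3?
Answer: 2304*√17 ≈ 9499.6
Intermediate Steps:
U = 24 (U = -8*(-3) = 24)
R(j, g) = √(g² + j²)
d(y, f) = 144*f (d(y, f) = (f*6)*24 = (6*f)*24 = 144*f)
d(7, 8)*R(8, 2) = (144*8)*√(2² + 8²) = 1152*√(4 + 64) = 1152*√68 = 1152*(2*√17) = 2304*√17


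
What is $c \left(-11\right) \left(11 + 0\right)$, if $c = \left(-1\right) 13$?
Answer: $1573$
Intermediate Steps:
$c = -13$
$c \left(-11\right) \left(11 + 0\right) = \left(-13\right) \left(-11\right) \left(11 + 0\right) = 143 \cdot 11 = 1573$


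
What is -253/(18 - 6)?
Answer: -253/12 ≈ -21.083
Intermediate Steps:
-253/(18 - 6) = -253/12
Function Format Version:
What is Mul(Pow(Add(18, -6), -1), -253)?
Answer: Rational(-253, 12) ≈ -21.083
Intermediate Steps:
Mul(Pow(Add(18, -6), -1), -253) = Mul(Pow(12, -1), -253) = Mul(Rational(1, 12), -253) = Rational(-253, 12)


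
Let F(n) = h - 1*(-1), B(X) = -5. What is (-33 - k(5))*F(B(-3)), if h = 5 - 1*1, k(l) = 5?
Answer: -190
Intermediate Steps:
h = 4 (h = 5 - 1 = 4)
F(n) = 5 (F(n) = 4 - 1*(-1) = 4 + 1 = 5)
(-33 - k(5))*F(B(-3)) = (-33 - 1*5)*5 = (-33 - 5)*5 = -38*5 = -190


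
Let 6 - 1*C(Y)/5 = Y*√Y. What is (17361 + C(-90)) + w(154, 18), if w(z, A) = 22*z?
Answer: 20779 + 1350*I*√10 ≈ 20779.0 + 4269.1*I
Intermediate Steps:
C(Y) = 30 - 5*Y^(3/2) (C(Y) = 30 - 5*Y*√Y = 30 - 5*Y^(3/2))
(17361 + C(-90)) + w(154, 18) = (17361 + (30 - (-1350)*I*√10)) + 22*154 = (17361 + (30 - (-1350)*I*√10)) + 3388 = (17361 + (30 + 1350*I*√10)) + 3388 = (17391 + 1350*I*√10) + 3388 = 20779 + 1350*I*√10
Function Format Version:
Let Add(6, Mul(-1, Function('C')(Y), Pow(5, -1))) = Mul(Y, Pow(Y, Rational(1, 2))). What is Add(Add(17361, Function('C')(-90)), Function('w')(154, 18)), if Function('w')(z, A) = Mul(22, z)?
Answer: Add(20779, Mul(1350, I, Pow(10, Rational(1, 2)))) ≈ Add(20779., Mul(4269.1, I))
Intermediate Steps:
Function('C')(Y) = Add(30, Mul(-5, Pow(Y, Rational(3, 2)))) (Function('C')(Y) = Add(30, Mul(-5, Mul(Y, Pow(Y, Rational(1, 2))))) = Add(30, Mul(-5, Pow(Y, Rational(3, 2)))))
Add(Add(17361, Function('C')(-90)), Function('w')(154, 18)) = Add(Add(17361, Add(30, Mul(-5, Pow(-90, Rational(3, 2))))), Mul(22, 154)) = Add(Add(17361, Add(30, Mul(-5, Mul(-270, I, Pow(10, Rational(1, 2)))))), 3388) = Add(Add(17361, Add(30, Mul(1350, I, Pow(10, Rational(1, 2))))), 3388) = Add(Add(17391, Mul(1350, I, Pow(10, Rational(1, 2)))), 3388) = Add(20779, Mul(1350, I, Pow(10, Rational(1, 2))))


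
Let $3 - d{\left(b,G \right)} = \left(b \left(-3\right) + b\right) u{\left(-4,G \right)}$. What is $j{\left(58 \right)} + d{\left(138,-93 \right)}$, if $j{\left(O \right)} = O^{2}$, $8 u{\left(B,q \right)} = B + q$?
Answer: $\frac{41}{2} \approx 20.5$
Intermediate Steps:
$u{\left(B,q \right)} = \frac{B}{8} + \frac{q}{8}$ ($u{\left(B,q \right)} = \frac{B + q}{8} = \frac{B}{8} + \frac{q}{8}$)
$d{\left(b,G \right)} = 3 + 2 b \left(- \frac{1}{2} + \frac{G}{8}\right)$ ($d{\left(b,G \right)} = 3 - \left(b \left(-3\right) + b\right) \left(\frac{1}{8} \left(-4\right) + \frac{G}{8}\right) = 3 - \left(- 3 b + b\right) \left(- \frac{1}{2} + \frac{G}{8}\right) = 3 - - 2 b \left(- \frac{1}{2} + \frac{G}{8}\right) = 3 + 2 b \left(- \frac{1}{2} + \frac{G}{8}\right)$)
$j{\left(58 \right)} + d{\left(138,-93 \right)} = 58^{2} + \left(3 + \frac{1}{4} \cdot 138 \left(-4 - 93\right)\right) = 3364 + \left(3 + \frac{1}{4} \cdot 138 \left(-97\right)\right) = 3364 + \left(3 - \frac{6693}{2}\right) = 3364 - \frac{6687}{2} = \frac{41}{2}$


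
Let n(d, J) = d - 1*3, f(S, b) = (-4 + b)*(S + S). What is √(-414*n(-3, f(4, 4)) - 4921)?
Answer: I*√2437 ≈ 49.366*I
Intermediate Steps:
f(S, b) = 2*S*(-4 + b) (f(S, b) = (-4 + b)*(2*S) = 2*S*(-4 + b))
n(d, J) = -3 + d (n(d, J) = d - 3 = -3 + d)
√(-414*n(-3, f(4, 4)) - 4921) = √(-414*(-3 - 3) - 4921) = √(-414*(-6) - 4921) = √(2484 - 4921) = √(-2437) = I*√2437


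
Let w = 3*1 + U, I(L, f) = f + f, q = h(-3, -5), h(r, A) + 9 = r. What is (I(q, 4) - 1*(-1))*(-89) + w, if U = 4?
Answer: -794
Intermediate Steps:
h(r, A) = -9 + r
q = -12 (q = -9 - 3 = -12)
I(L, f) = 2*f
w = 7 (w = 3*1 + 4 = 3 + 4 = 7)
(I(q, 4) - 1*(-1))*(-89) + w = (2*4 - 1*(-1))*(-89) + 7 = (8 + 1)*(-89) + 7 = 9*(-89) + 7 = -801 + 7 = -794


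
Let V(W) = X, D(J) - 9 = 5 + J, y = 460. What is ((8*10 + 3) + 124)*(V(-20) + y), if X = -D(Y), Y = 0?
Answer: 92322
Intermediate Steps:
D(J) = 14 + J (D(J) = 9 + (5 + J) = 14 + J)
X = -14 (X = -(14 + 0) = -1*14 = -14)
V(W) = -14
((8*10 + 3) + 124)*(V(-20) + y) = ((8*10 + 3) + 124)*(-14 + 460) = ((80 + 3) + 124)*446 = (83 + 124)*446 = 207*446 = 92322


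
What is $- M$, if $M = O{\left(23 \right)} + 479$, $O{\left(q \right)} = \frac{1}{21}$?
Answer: $- \frac{10060}{21} \approx -479.05$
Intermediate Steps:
$O{\left(q \right)} = \frac{1}{21}$
$M = \frac{10060}{21}$ ($M = \frac{1}{21} + 479 = \frac{10060}{21} \approx 479.05$)
$- M = \left(-1\right) \frac{10060}{21} = - \frac{10060}{21}$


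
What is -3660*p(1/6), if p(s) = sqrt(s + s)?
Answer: -1220*sqrt(3) ≈ -2113.1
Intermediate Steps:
p(s) = sqrt(2)*sqrt(s) (p(s) = sqrt(2*s) = sqrt(2)*sqrt(s))
-3660*p(1/6) = -3660*sqrt(2)*sqrt(1/6) = -3660*sqrt(2)*sqrt(6)/6 = -1220*sqrt(3)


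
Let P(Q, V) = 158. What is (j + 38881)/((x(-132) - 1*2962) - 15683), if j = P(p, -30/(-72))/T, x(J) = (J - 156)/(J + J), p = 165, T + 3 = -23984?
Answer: -3419674093/1639775307 ≈ -2.0855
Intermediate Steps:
T = -23987 (T = -3 - 23984 = -23987)
x(J) = (-156 + J)/(2*J) (x(J) = (-156 + J)/((2*J)) = (-156 + J)*(1/(2*J)) = (-156 + J)/(2*J))
j = -158/23987 (j = 158/(-23987) = 158*(-1/23987) = -158/23987 ≈ -0.0065869)
(j + 38881)/((x(-132) - 1*2962) - 15683) = (-158/23987 + 38881)/(((½)*(-156 - 132)/(-132) - 1*2962) - 15683) = 932638389/(23987*(((½)*(-1/132)*(-288) - 2962) - 15683)) = 932638389/(23987*((12/11 - 2962) - 15683)) = 932638389/(23987*(-32570/11 - 15683)) = 932638389/(23987*(-205083/11)) = (932638389/23987)*(-11/205083) = -3419674093/1639775307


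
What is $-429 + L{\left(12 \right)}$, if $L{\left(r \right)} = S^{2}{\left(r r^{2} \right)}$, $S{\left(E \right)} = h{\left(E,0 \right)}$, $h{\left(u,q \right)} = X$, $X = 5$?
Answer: $-404$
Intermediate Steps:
$h{\left(u,q \right)} = 5$
$S{\left(E \right)} = 5$
$L{\left(r \right)} = 25$ ($L{\left(r \right)} = 5^{2} = 25$)
$-429 + L{\left(12 \right)} = -429 + 25 = -404$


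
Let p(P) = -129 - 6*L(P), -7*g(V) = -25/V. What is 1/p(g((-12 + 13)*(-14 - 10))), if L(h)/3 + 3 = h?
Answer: -28/2025 ≈ -0.013827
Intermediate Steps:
L(h) = -9 + 3*h
g(V) = 25/(7*V) (g(V) = -(-25)/(7*V) = 25/(7*V))
p(P) = -75 - 18*P (p(P) = -129 - 6*(-9 + 3*P) = -129 - (-54 + 18*P) = -129 + (54 - 18*P) = -75 - 18*P)
1/p(g((-12 + 13)*(-14 - 10))) = 1/(-75 - 450/(7*((-12 + 13)*(-14 - 10)))) = 1/(-75 - 450/(7*(1*(-24)))) = 1/(-75 - 450/(7*(-24))) = 1/(-75 - 450*(-1)/(7*24)) = 1/(-75 - 18*(-25/168)) = 1/(-75 + 75/28) = 1/(-2025/28) = -28/2025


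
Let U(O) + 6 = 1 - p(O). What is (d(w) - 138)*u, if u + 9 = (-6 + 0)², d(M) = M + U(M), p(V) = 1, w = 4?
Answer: -3780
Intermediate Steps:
U(O) = -6 (U(O) = -6 + (1 - 1*1) = -6 + (1 - 1) = -6 + 0 = -6)
d(M) = -6 + M (d(M) = M - 6 = -6 + M)
u = 27 (u = -9 + (-6 + 0)² = -9 + (-6)² = -9 + 36 = 27)
(d(w) - 138)*u = ((-6 + 4) - 138)*27 = (-2 - 138)*27 = -140*27 = -3780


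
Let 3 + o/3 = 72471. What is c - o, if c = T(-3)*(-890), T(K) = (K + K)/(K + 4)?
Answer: -212064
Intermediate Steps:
T(K) = 2*K/(4 + K) (T(K) = (2*K)/(4 + K) = 2*K/(4 + K))
o = 217404 (o = -9 + 3*72471 = -9 + 217413 = 217404)
c = 5340 (c = (2*(-3)/(4 - 3))*(-890) = (2*(-3)/1)*(-890) = (2*(-3)*1)*(-890) = -6*(-890) = 5340)
c - o = 5340 - 1*217404 = 5340 - 217404 = -212064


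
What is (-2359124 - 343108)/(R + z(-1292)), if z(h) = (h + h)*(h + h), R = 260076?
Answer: -675558/1734283 ≈ -0.38953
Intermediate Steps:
z(h) = 4*h² (z(h) = (2*h)*(2*h) = 4*h²)
(-2359124 - 343108)/(R + z(-1292)) = (-2359124 - 343108)/(260076 + 4*(-1292)²) = -2702232/(260076 + 4*1669264) = -2702232/(260076 + 6677056) = -2702232/6937132 = -2702232*1/6937132 = -675558/1734283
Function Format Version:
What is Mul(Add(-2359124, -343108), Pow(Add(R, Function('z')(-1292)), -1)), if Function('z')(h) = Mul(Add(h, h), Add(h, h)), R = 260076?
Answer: Rational(-675558, 1734283) ≈ -0.38953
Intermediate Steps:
Function('z')(h) = Mul(4, Pow(h, 2)) (Function('z')(h) = Mul(Mul(2, h), Mul(2, h)) = Mul(4, Pow(h, 2)))
Mul(Add(-2359124, -343108), Pow(Add(R, Function('z')(-1292)), -1)) = Mul(Add(-2359124, -343108), Pow(Add(260076, Mul(4, Pow(-1292, 2))), -1)) = Mul(-2702232, Pow(Add(260076, Mul(4, 1669264)), -1)) = Mul(-2702232, Pow(Add(260076, 6677056), -1)) = Mul(-2702232, Pow(6937132, -1)) = Mul(-2702232, Rational(1, 6937132)) = Rational(-675558, 1734283)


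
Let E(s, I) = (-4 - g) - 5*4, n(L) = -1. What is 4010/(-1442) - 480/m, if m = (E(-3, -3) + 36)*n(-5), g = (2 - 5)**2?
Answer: 113355/721 ≈ 157.22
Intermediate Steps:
g = 9 (g = (-3)**2 = 9)
E(s, I) = -33 (E(s, I) = (-4 - 1*9) - 5*4 = (-4 - 9) - 20 = -13 - 20 = -33)
m = -3 (m = (-33 + 36)*(-1) = 3*(-1) = -3)
4010/(-1442) - 480/m = 4010/(-1442) - 480/(-3) = 4010*(-1/1442) - 480*(-1/3) = -2005/721 + 160 = 113355/721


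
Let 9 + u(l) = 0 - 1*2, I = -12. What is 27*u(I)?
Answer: -297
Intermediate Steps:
u(l) = -11 (u(l) = -9 + (0 - 1*2) = -9 + (0 - 2) = -9 - 2 = -11)
27*u(I) = 27*(-11) = -297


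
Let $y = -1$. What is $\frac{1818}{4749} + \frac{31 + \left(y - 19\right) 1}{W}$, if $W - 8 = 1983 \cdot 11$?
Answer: $\frac{13240939}{34542643} \approx 0.38332$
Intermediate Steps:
$W = 21821$ ($W = 8 + 1983 \cdot 11 = 8 + 21813 = 21821$)
$\frac{1818}{4749} + \frac{31 + \left(y - 19\right) 1}{W} = \frac{1818}{4749} + \frac{31 + \left(-1 - 19\right) 1}{21821} = 1818 \cdot \frac{1}{4749} + \left(31 - 20\right) \frac{1}{21821} = \frac{606}{1583} + \left(31 - 20\right) \frac{1}{21821} = \frac{606}{1583} + 11 \cdot \frac{1}{21821} = \frac{606}{1583} + \frac{11}{21821} = \frac{13240939}{34542643}$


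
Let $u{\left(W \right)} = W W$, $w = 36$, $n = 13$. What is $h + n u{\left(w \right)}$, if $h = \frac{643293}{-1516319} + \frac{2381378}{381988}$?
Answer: $\frac{697285048198211}{41372547298} \approx 16854.0$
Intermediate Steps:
$u{\left(W \right)} = W^{2}$
$h = \frac{240371321507}{41372547298}$ ($h = 643293 \left(- \frac{1}{1516319}\right) + 2381378 \cdot \frac{1}{381988} = - \frac{91899}{216617} + \frac{1190689}{190994} = \frac{240371321507}{41372547298} \approx 5.8099$)
$h + n u{\left(w \right)} = \frac{240371321507}{41372547298} + 13 \cdot 36^{2} = \frac{240371321507}{41372547298} + 13 \cdot 1296 = \frac{240371321507}{41372547298} + 16848 = \frac{697285048198211}{41372547298}$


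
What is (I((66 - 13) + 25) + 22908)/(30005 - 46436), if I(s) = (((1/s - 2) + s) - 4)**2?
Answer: -170922961/99966204 ≈ -1.7098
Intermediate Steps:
I(s) = (-6 + s + 1/s)**2 (I(s) = (((1/s - 2) + s) - 4)**2 = (((-2 + 1/s) + s) - 4)**2 = ((-2 + s + 1/s) - 4)**2 = (-6 + s + 1/s)**2)
(I((66 - 13) + 25) + 22908)/(30005 - 46436) = ((1 + ((66 - 13) + 25)**2 - 6*((66 - 13) + 25))**2/((66 - 13) + 25)**2 + 22908)/(30005 - 46436) = ((1 + (53 + 25)**2 - 6*(53 + 25))**2/(53 + 25)**2 + 22908)/(-16431) = ((1 + 78**2 - 6*78)**2/78**2 + 22908)*(-1/16431) = ((1 + 6084 - 468)**2/6084 + 22908)*(-1/16431) = ((1/6084)*5617**2 + 22908)*(-1/16431) = ((1/6084)*31550689 + 22908)*(-1/16431) = (31550689/6084 + 22908)*(-1/16431) = (170922961/6084)*(-1/16431) = -170922961/99966204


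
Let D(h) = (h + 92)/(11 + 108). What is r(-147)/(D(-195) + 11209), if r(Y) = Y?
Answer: -17493/1333768 ≈ -0.013115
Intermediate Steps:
D(h) = 92/119 + h/119 (D(h) = (92 + h)/119 = (92 + h)*(1/119) = 92/119 + h/119)
r(-147)/(D(-195) + 11209) = -147/((92/119 + (1/119)*(-195)) + 11209) = -147/((92/119 - 195/119) + 11209) = -147/(-103/119 + 11209) = -147/1333768/119 = -147*119/1333768 = -17493/1333768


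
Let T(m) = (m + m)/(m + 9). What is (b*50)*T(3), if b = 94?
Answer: 2350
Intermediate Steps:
T(m) = 2*m/(9 + m) (T(m) = (2*m)/(9 + m) = 2*m/(9 + m))
(b*50)*T(3) = (94*50)*(2*3/(9 + 3)) = 4700*(2*3/12) = 4700*(2*3*(1/12)) = 4700*(½) = 2350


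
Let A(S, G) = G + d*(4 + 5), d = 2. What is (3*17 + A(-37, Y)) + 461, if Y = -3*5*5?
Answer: 455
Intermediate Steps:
Y = -75 (Y = -15*5 = -75)
A(S, G) = 18 + G (A(S, G) = G + 2*(4 + 5) = G + 2*9 = G + 18 = 18 + G)
(3*17 + A(-37, Y)) + 461 = (3*17 + (18 - 75)) + 461 = (51 - 57) + 461 = -6 + 461 = 455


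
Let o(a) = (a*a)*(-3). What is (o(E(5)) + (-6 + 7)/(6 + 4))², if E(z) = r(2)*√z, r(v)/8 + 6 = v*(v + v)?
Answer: 1474483201/100 ≈ 1.4745e+7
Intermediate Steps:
r(v) = -48 + 16*v² (r(v) = -48 + 8*(v*(v + v)) = -48 + 8*(v*(2*v)) = -48 + 8*(2*v²) = -48 + 16*v²)
E(z) = 16*√z (E(z) = (-48 + 16*2²)*√z = (-48 + 16*4)*√z = (-48 + 64)*√z = 16*√z)
o(a) = -3*a² (o(a) = a²*(-3) = -3*a²)
(o(E(5)) + (-6 + 7)/(6 + 4))² = (-3*(16*√5)² + (-6 + 7)/(6 + 4))² = (-3*1280 + 1/10)² = (-3840 + 1*(⅒))² = (-3840 + ⅒)² = (-38399/10)² = 1474483201/100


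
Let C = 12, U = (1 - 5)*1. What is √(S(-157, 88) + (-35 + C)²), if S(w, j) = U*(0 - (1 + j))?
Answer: √885 ≈ 29.749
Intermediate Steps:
U = -4 (U = -4*1 = -4)
S(w, j) = 4 + 4*j (S(w, j) = -4*(0 - (1 + j)) = -4*(0 + (-1 - j)) = -4*(-1 - j) = 4 + 4*j)
√(S(-157, 88) + (-35 + C)²) = √((4 + 4*88) + (-35 + 12)²) = √((4 + 352) + (-23)²) = √(356 + 529) = √885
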